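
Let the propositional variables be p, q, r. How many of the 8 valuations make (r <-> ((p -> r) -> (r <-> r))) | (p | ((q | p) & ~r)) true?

Initial set: {((r <-> ((p -> r) -> (r <-> r))) | (p | ((q | p) & ~r)))}.
((r <-> ((p -> r) -> (r <-> r))) | (p | ((q | p) & ~r))): β-rule — branch into (r <-> ((p -> r) -> (r <-> r)))  //  (p | ((q | p) & ~r)).
  branch 1 (add (r <-> ((p -> r) -> (r <-> r)))):
    (r <-> ((p -> r) -> (r <-> r))): β-rule — branch into r, ((p -> r) -> (r <-> r))  //  ~r, ~((p -> r) -> (r <-> r)).
      branch 1.1 (add r, ((p -> r) -> (r <-> r))):
        ((p -> r) -> (r <-> r)): β-rule — branch into ~(p -> r)  //  (r <-> r).
          branch 1.1.1 (add ~(p -> r)):
            ~(p -> r): α-rule — add p, ~r.
            × closes — contains both r and ~r.
          branch 1.1.2 (add (r <-> r)):
            (r <-> r): β-rule — branch into r, r  //  ~r, ~r.
              branch 1.1.2.1 (add r, r):
                ○ open, literals {r=T}.
              branch 1.1.2.2 (add ~r, ~r):
                × closes — contains both r and ~r.
      branch 1.2 (add ~r, ~((p -> r) -> (r <-> r))):
        ~((p -> r) -> (r <-> r)): α-rule — add (p -> r), ~(r <-> r).
        (p -> r): β-rule — branch into ~p  //  r.
          branch 1.2.1 (add ~p):
            ~(r <-> r): β-rule — branch into r, ~r  //  ~r, r.
              branch 1.2.1.1 (add r, ~r):
                × closes — contains both r and ~r.
              branch 1.2.1.2 (add ~r, r):
                × closes — contains both r and ~r.
          branch 1.2.2 (add r):
            × closes — contains both r and ~r.
  branch 2 (add (p | ((q | p) & ~r))):
    (p | ((q | p) & ~r)): β-rule — branch into p  //  ((q | p) & ~r).
      branch 2.1 (add p):
        ○ open, literals {p=T}.
      branch 2.2 (add ((q | p) & ~r)):
        ((q | p) & ~r): α-rule — add (q | p), ~r.
        (q | p): β-rule — branch into q  //  p.
          branch 2.2.1 (add q):
            ○ open, literals {q=T, r=F}.
          branch 2.2.2 (add p):
            ○ open, literals {p=T, r=F}.
5 branches closed, 4 open.
Each open branch fixes some atoms; the unmentioned ones are free. Counting distinct full assignments: branch {r=T} (p, q) contributes 4 new; branch {p=T} (q, r) contributes 2 new; branch {q=T, r=F} (p) contributes 1 new; branch {p=T, r=F} (q) contributes 0 new. Total: 7.

7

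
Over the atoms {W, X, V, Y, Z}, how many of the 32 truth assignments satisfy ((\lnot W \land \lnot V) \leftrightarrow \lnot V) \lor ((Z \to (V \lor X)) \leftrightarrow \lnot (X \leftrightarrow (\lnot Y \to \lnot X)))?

Initial set: {(((\lnot W \land \lnot V) \leftrightarrow \lnot V) \lor ((Z \to (V \lor X)) \leftrightarrow \lnot (X \leftrightarrow (\lnot Y \to \lnot X))))}.
(((\lnot W \land \lnot V) \leftrightarrow \lnot V) \lor ((Z \to (V \lor X)) \leftrightarrow \lnot (X \leftrightarrow (\lnot Y \to \lnot X)))): β-rule — branch into ((\lnot W \land \lnot V) \leftrightarrow \lnot V)  //  ((Z \to (V \lor X)) \leftrightarrow \lnot (X \leftrightarrow (\lnot Y \to \lnot X))).
  branch 1 (add ((\lnot W \land \lnot V) \leftrightarrow \lnot V)):
    ((\lnot W \land \lnot V) \leftrightarrow \lnot V): β-rule — branch into (\lnot W \land \lnot V), \lnot V  //  \lnot (\lnot W \land \lnot V), \lnot \lnot V.
      branch 1.1 (add (\lnot W \land \lnot V), \lnot V):
        (\lnot W \land \lnot V): α-rule — add \lnot W, \lnot V.
        ○ open, literals {V=0, W=0}.
      branch 1.2 (add \lnot (\lnot W \land \lnot V), \lnot \lnot V):
        \lnot (\lnot W \land \lnot V): β-rule — branch into \lnot \lnot W  //  \lnot \lnot V.
          branch 1.2.1 (add \lnot \lnot W):
            ○ open, literals {V=1, W=1}.
          branch 1.2.2 (add \lnot \lnot V):
            ○ open, literals {V=1}.
  branch 2 (add ((Z \to (V \lor X)) \leftrightarrow \lnot (X \leftrightarrow (\lnot Y \to \lnot X)))):
    ((Z \to (V \lor X)) \leftrightarrow \lnot (X \leftrightarrow (\lnot Y \to \lnot X))): β-rule — branch into (Z \to (V \lor X)), \lnot (X \leftrightarrow (\lnot Y \to \lnot X))  //  \lnot (Z \to (V \lor X)), \lnot \lnot (X \leftrightarrow (\lnot Y \to \lnot X)).
      branch 2.1 (add (Z \to (V \lor X)), \lnot (X \leftrightarrow (\lnot Y \to \lnot X))):
        (Z \to (V \lor X)): β-rule — branch into \lnot Z  //  (V \lor X).
          branch 2.1.1 (add \lnot Z):
            \lnot (X \leftrightarrow (\lnot Y \to \lnot X)): β-rule — branch into X, \lnot (\lnot Y \to \lnot X)  //  \lnot X, (\lnot Y \to \lnot X).
              branch 2.1.1.1 (add X, \lnot (\lnot Y \to \lnot X)):
                \lnot (\lnot Y \to \lnot X): α-rule — add \lnot Y, \lnot \lnot X.
                ○ open, literals {X=1, Y=0, Z=0}.
              branch 2.1.1.2 (add \lnot X, (\lnot Y \to \lnot X)):
                (\lnot Y \to \lnot X): β-rule — branch into \lnot \lnot Y  //  \lnot X.
                  branch 2.1.1.2.1 (add \lnot \lnot Y):
                    ○ open, literals {X=0, Y=1, Z=0}.
                  branch 2.1.1.2.2 (add \lnot X):
                    ○ open, literals {X=0, Z=0}.
          branch 2.1.2 (add (V \lor X)):
            \lnot (X \leftrightarrow (\lnot Y \to \lnot X)): β-rule — branch into X, \lnot (\lnot Y \to \lnot X)  //  \lnot X, (\lnot Y \to \lnot X).
              branch 2.1.2.1 (add X, \lnot (\lnot Y \to \lnot X)):
                \lnot (\lnot Y \to \lnot X): α-rule — add \lnot Y, \lnot \lnot X.
                (V \lor X): β-rule — branch into V  //  X.
                  branch 2.1.2.1.1 (add V):
                    ○ open, literals {V=1, X=1, Y=0}.
                  branch 2.1.2.1.2 (add X):
                    ○ open, literals {X=1, Y=0}.
              branch 2.1.2.2 (add \lnot X, (\lnot Y \to \lnot X)):
                (V \lor X): β-rule — branch into V  //  X.
                  branch 2.1.2.2.1 (add V):
                    (\lnot Y \to \lnot X): β-rule — branch into \lnot \lnot Y  //  \lnot X.
                      branch 2.1.2.2.1.1 (add \lnot \lnot Y):
                        ○ open, literals {V=1, X=0, Y=1}.
                      branch 2.1.2.2.1.2 (add \lnot X):
                        ○ open, literals {V=1, X=0}.
                  branch 2.1.2.2.2 (add X):
                    × closes — contains both X and \lnot X.
      branch 2.2 (add \lnot (Z \to (V \lor X)), \lnot \lnot (X \leftrightarrow (\lnot Y \to \lnot X))):
        \lnot (Z \to (V \lor X)): α-rule — add Z, \lnot (V \lor X).
        \lnot (V \lor X): α-rule — add \lnot V, \lnot X.
        \lnot \lnot (X \leftrightarrow (\lnot Y \to \lnot X)): β-rule — branch into X, (\lnot Y \to \lnot X)  //  \lnot X, \lnot (\lnot Y \to \lnot X).
          branch 2.2.1 (add X, (\lnot Y \to \lnot X)):
            × closes — contains both X and \lnot X.
          branch 2.2.2 (add \lnot X, \lnot (\lnot Y \to \lnot X)):
            \lnot (\lnot Y \to \lnot X): α-rule — add \lnot Y, \lnot \lnot X.
            × closes — contains both X and \lnot X.
3 branches closed, 10 open.
Each open branch fixes some atoms; the unmentioned ones are free. Counting distinct full assignments: branch {V=0, W=0} (X, Y, Z) contributes 8 new; branch {V=1, W=1} (X, Y, Z) contributes 8 new; branch {V=1} (W, X, Y, Z) contributes 8 new; branch {X=1, Y=0, Z=0} (W, V) contributes 1 new; branch {X=0, Y=1, Z=0} (W, V) contributes 1 new; branch {X=0, Z=0} (W, V, Y) contributes 1 new; branch {V=1, X=1, Y=0} (W, Z) contributes 0 new; branch {X=1, Y=0} (W, V, Z) contributes 1 new; branch {V=1, X=0, Y=1} (W, Z) contributes 0 new; branch {V=1, X=0} (W, Y, Z) contributes 0 new. Total: 28.

28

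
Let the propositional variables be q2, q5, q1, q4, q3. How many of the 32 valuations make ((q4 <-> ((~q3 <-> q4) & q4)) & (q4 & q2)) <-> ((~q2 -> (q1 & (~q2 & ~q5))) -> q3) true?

6

Initial set: {(((q4 <-> ((~q3 <-> q4) & q4)) & (q4 & q2)) <-> ((~q2 -> (q1 & (~q2 & ~q5))) -> q3))}.
(((q4 <-> ((~q3 <-> q4) & q4)) & (q4 & q2)) <-> ((~q2 -> (q1 & (~q2 & ~q5))) -> q3)): β-rule — branch into ((q4 <-> ((~q3 <-> q4) & q4)) & (q4 & q2)), ((~q2 -> (q1 & (~q2 & ~q5))) -> q3)  //  ~((q4 <-> ((~q3 <-> q4) & q4)) & (q4 & q2)), ~((~q2 -> (q1 & (~q2 & ~q5))) -> q3).
  branch 1 (add ((q4 <-> ((~q3 <-> q4) & q4)) & (q4 & q2)), ((~q2 -> (q1 & (~q2 & ~q5))) -> q3)):
    ((q4 <-> ((~q3 <-> q4) & q4)) & (q4 & q2)): α-rule — add (q4 <-> ((~q3 <-> q4) & q4)), (q4 & q2).
    (q4 & q2): α-rule — add q4, q2.
    ((~q2 -> (q1 & (~q2 & ~q5))) -> q3): β-rule — branch into ~(~q2 -> (q1 & (~q2 & ~q5)))  //  q3.
      branch 1.1 (add ~(~q2 -> (q1 & (~q2 & ~q5)))):
        ~(~q2 -> (q1 & (~q2 & ~q5))): α-rule — add ~q2, ~(q1 & (~q2 & ~q5)).
        × closes — contains both q2 and ~q2.
      branch 1.2 (add q3):
        (q4 <-> ((~q3 <-> q4) & q4)): β-rule — branch into q4, ((~q3 <-> q4) & q4)  //  ~q4, ~((~q3 <-> q4) & q4).
          branch 1.2.1 (add q4, ((~q3 <-> q4) & q4)):
            ((~q3 <-> q4) & q4): α-rule — add (~q3 <-> q4), q4.
            (~q3 <-> q4): β-rule — branch into ~q3, q4  //  ~~q3, ~q4.
              branch 1.2.1.1 (add ~q3, q4):
                × closes — contains both q3 and ~q3.
              branch 1.2.1.2 (add ~~q3, ~q4):
                × closes — contains both q4 and ~q4.
          branch 1.2.2 (add ~q4, ~((~q3 <-> q4) & q4)):
            × closes — contains both q4 and ~q4.
  branch 2 (add ~((q4 <-> ((~q3 <-> q4) & q4)) & (q4 & q2)), ~((~q2 -> (q1 & (~q2 & ~q5))) -> q3)):
    ~((~q2 -> (q1 & (~q2 & ~q5))) -> q3): α-rule — add (~q2 -> (q1 & (~q2 & ~q5))), ~q3.
    ~((q4 <-> ((~q3 <-> q4) & q4)) & (q4 & q2)): β-rule — branch into ~(q4 <-> ((~q3 <-> q4) & q4))  //  ~(q4 & q2).
      branch 2.1 (add ~(q4 <-> ((~q3 <-> q4) & q4))):
        (~q2 -> (q1 & (~q2 & ~q5))): β-rule — branch into ~~q2  //  (q1 & (~q2 & ~q5)).
          branch 2.1.1 (add ~~q2):
            ~(q4 <-> ((~q3 <-> q4) & q4)): β-rule — branch into q4, ~((~q3 <-> q4) & q4)  //  ~q4, ((~q3 <-> q4) & q4).
              branch 2.1.1.1 (add q4, ~((~q3 <-> q4) & q4)):
                ~((~q3 <-> q4) & q4): β-rule — branch into ~(~q3 <-> q4)  //  ~q4.
                  branch 2.1.1.1.1 (add ~(~q3 <-> q4)):
                    ~(~q3 <-> q4): β-rule — branch into ~q3, ~q4  //  ~~q3, q4.
                      branch 2.1.1.1.1.1 (add ~q3, ~q4):
                        × closes — contains both q4 and ~q4.
                      branch 2.1.1.1.1.2 (add ~~q3, q4):
                        × closes — contains both q3 and ~q3.
                  branch 2.1.1.1.2 (add ~q4):
                    × closes — contains both q4 and ~q4.
              branch 2.1.1.2 (add ~q4, ((~q3 <-> q4) & q4)):
                ((~q3 <-> q4) & q4): α-rule — add (~q3 <-> q4), q4.
                × closes — contains both q4 and ~q4.
          branch 2.1.2 (add (q1 & (~q2 & ~q5))):
            (q1 & (~q2 & ~q5)): α-rule — add q1, (~q2 & ~q5).
            (~q2 & ~q5): α-rule — add ~q2, ~q5.
            ~(q4 <-> ((~q3 <-> q4) & q4)): β-rule — branch into q4, ~((~q3 <-> q4) & q4)  //  ~q4, ((~q3 <-> q4) & q4).
              branch 2.1.2.1 (add q4, ~((~q3 <-> q4) & q4)):
                ~((~q3 <-> q4) & q4): β-rule — branch into ~(~q3 <-> q4)  //  ~q4.
                  branch 2.1.2.1.1 (add ~(~q3 <-> q4)):
                    ~(~q3 <-> q4): β-rule — branch into ~q3, ~q4  //  ~~q3, q4.
                      branch 2.1.2.1.1.1 (add ~q3, ~q4):
                        × closes — contains both q4 and ~q4.
                      branch 2.1.2.1.1.2 (add ~~q3, q4):
                        × closes — contains both q3 and ~q3.
                  branch 2.1.2.1.2 (add ~q4):
                    × closes — contains both q4 and ~q4.
              branch 2.1.2.2 (add ~q4, ((~q3 <-> q4) & q4)):
                ((~q3 <-> q4) & q4): α-rule — add (~q3 <-> q4), q4.
                × closes — contains both q4 and ~q4.
      branch 2.2 (add ~(q4 & q2)):
        (~q2 -> (q1 & (~q2 & ~q5))): β-rule — branch into ~~q2  //  (q1 & (~q2 & ~q5)).
          branch 2.2.1 (add ~~q2):
            ~(q4 & q2): β-rule — branch into ~q4  //  ~q2.
              branch 2.2.1.1 (add ~q4):
                ○ open, literals {q2=T, q3=F, q4=F}.
              branch 2.2.1.2 (add ~q2):
                × closes — contains both q2 and ~q2.
          branch 2.2.2 (add (q1 & (~q2 & ~q5))):
            (q1 & (~q2 & ~q5)): α-rule — add q1, (~q2 & ~q5).
            (~q2 & ~q5): α-rule — add ~q2, ~q5.
            ~(q4 & q2): β-rule — branch into ~q4  //  ~q2.
              branch 2.2.2.1 (add ~q4):
                ○ open, literals {q1=T, q2=F, q3=F, q4=F, q5=F}.
              branch 2.2.2.2 (add ~q2):
                ○ open, literals {q1=T, q2=F, q3=F, q5=F}.
13 branches closed, 3 open.
Each open branch fixes some atoms; the unmentioned ones are free. Counting distinct full assignments: branch {q2=T, q3=F, q4=F} (q5, q1) contributes 4 new; branch {q1=T, q2=F, q3=F, q4=F, q5=F} (none free) contributes 1 new; branch {q1=T, q2=F, q3=F, q5=F} (q4) contributes 1 new. Total: 6.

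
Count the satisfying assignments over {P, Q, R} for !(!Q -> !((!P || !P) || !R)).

Initial set: {T !(!Q -> !((!P || !P) || !R))}.
T !(!Q -> !((!P || !P) || !R)): α-rule — add T !Q, F !((!P || !P) || !R).
F !((!P || !P) || !R): β-rule — branch into T (!P || !P)  //  T !R.
  branch 1 (add T (!P || !P)):
    T (!P || !P): β-rule — branch into T !P  //  T !P.
      branch 1.1 (add T !P):
        ○ open, literals {P=false, Q=false}.
      branch 1.2 (add T !P):
        ○ open, literals {P=false, Q=false}.
  branch 2 (add T !R):
    ○ open, literals {Q=false, R=false}.
0 branches closed, 3 open.
Each open branch fixes some atoms; the unmentioned ones are free. Counting distinct full assignments: branch {P=false, Q=false} (R) contributes 2 new; branch {P=false, Q=false} (R) contributes 0 new; branch {Q=false, R=false} (P) contributes 1 new. Total: 3.

3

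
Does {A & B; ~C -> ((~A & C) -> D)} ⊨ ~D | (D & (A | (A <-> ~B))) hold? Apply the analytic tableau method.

Initial set: {T (A & B); T (~C -> ((~A & C) -> D)); F (~D | (D & (A | (A <-> ~B))))}.
T (A & B): α-rule — add T A, T B.
F (~D | (D & (A | (A <-> ~B)))): α-rule — add F ~D, F (D & (A | (A <-> ~B))).
T (~C -> ((~A & C) -> D)): β-rule — branch into F ~C  //  T ((~A & C) -> D).
  branch 1 (add F ~C):
    F (D & (A | (A <-> ~B))): β-rule — branch into F D  //  F (A | (A <-> ~B)).
      branch 1.1 (add F D):
        × closes — contains both D and ~D.
      branch 1.2 (add F (A | (A <-> ~B))):
        F (A | (A <-> ~B)): α-rule — add F A, F (A <-> ~B).
        × closes — contains both A and ~A.
  branch 2 (add T ((~A & C) -> D)):
    F (D & (A | (A <-> ~B))): β-rule — branch into F D  //  F (A | (A <-> ~B)).
      branch 2.1 (add F D):
        × closes — contains both D and ~D.
      branch 2.2 (add F (A | (A <-> ~B))):
        F (A | (A <-> ~B)): α-rule — add F A, F (A <-> ~B).
        × closes — contains both A and ~A.
All 4 branches close.
Every branch closed, so the premises entail the conclusion.

Yes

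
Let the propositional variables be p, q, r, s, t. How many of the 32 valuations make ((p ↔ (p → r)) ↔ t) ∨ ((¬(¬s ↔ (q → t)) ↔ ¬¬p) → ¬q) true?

Initial set: {T (((p ↔ (p → r)) ↔ t) ∨ ((¬(¬s ↔ (q → t)) ↔ ¬¬p) → ¬q))}.
T (((p ↔ (p → r)) ↔ t) ∨ ((¬(¬s ↔ (q → t)) ↔ ¬¬p) → ¬q)): β-rule — branch into T ((p ↔ (p → r)) ↔ t)  //  T ((¬(¬s ↔ (q → t)) ↔ ¬¬p) → ¬q).
  branch 1 (add T ((p ↔ (p → r)) ↔ t)):
    T ((p ↔ (p → r)) ↔ t): β-rule — branch into T (p ↔ (p → r)), T t  //  F (p ↔ (p → r)), F t.
      branch 1.1 (add T (p ↔ (p → r)), T t):
        T (p ↔ (p → r)): β-rule — branch into T p, T (p → r)  //  F p, F (p → r).
          branch 1.1.1 (add T p, T (p → r)):
            T (p → r): β-rule — branch into F p  //  T r.
              branch 1.1.1.1 (add F p):
                × closes — contains both p and ¬p.
              branch 1.1.1.2 (add T r):
                ○ open, literals {p=1, r=1, t=1}.
          branch 1.1.2 (add F p, F (p → r)):
            F (p → r): α-rule — add T p, F r.
            × closes — contains both p and ¬p.
      branch 1.2 (add F (p ↔ (p → r)), F t):
        F (p ↔ (p → r)): β-rule — branch into T p, F (p → r)  //  F p, T (p → r).
          branch 1.2.1 (add T p, F (p → r)):
            F (p → r): α-rule — add T p, F r.
            ○ open, literals {p=1, r=0, t=0}.
          branch 1.2.2 (add F p, T (p → r)):
            T (p → r): β-rule — branch into F p  //  T r.
              branch 1.2.2.1 (add F p):
                ○ open, literals {p=0, t=0}.
              branch 1.2.2.2 (add T r):
                ○ open, literals {p=0, r=1, t=0}.
  branch 2 (add T ((¬(¬s ↔ (q → t)) ↔ ¬¬p) → ¬q)):
    T ((¬(¬s ↔ (q → t)) ↔ ¬¬p) → ¬q): β-rule — branch into F (¬(¬s ↔ (q → t)) ↔ ¬¬p)  //  T ¬q.
      branch 2.1 (add F (¬(¬s ↔ (q → t)) ↔ ¬¬p)):
        F (¬(¬s ↔ (q → t)) ↔ ¬¬p): β-rule — branch into T ¬(¬s ↔ (q → t)), F ¬¬p  //  F ¬(¬s ↔ (q → t)), T ¬¬p.
          branch 2.1.1 (add T ¬(¬s ↔ (q → t)), F ¬¬p):
            F ¬¬p: drop double negation, giving F p.
            T ¬(¬s ↔ (q → t)): β-rule — branch into T ¬s, F (q → t)  //  F ¬s, T (q → t).
              branch 2.1.1.1 (add T ¬s, F (q → t)):
                F (q → t): α-rule — add T q, F t.
                ○ open, literals {p=0, q=1, s=0, t=0}.
              branch 2.1.1.2 (add F ¬s, T (q → t)):
                T (q → t): β-rule — branch into F q  //  T t.
                  branch 2.1.1.2.1 (add F q):
                    ○ open, literals {p=0, q=0, s=1}.
                  branch 2.1.1.2.2 (add T t):
                    ○ open, literals {p=0, s=1, t=1}.
          branch 2.1.2 (add F ¬(¬s ↔ (q → t)), T ¬¬p):
            T ¬¬p: drop double negation, giving T p.
            F ¬(¬s ↔ (q → t)): β-rule — branch into T ¬s, T (q → t)  //  F ¬s, F (q → t).
              branch 2.1.2.1 (add T ¬s, T (q → t)):
                T (q → t): β-rule — branch into F q  //  T t.
                  branch 2.1.2.1.1 (add F q):
                    ○ open, literals {p=1, q=0, s=0}.
                  branch 2.1.2.1.2 (add T t):
                    ○ open, literals {p=1, s=0, t=1}.
              branch 2.1.2.2 (add F ¬s, F (q → t)):
                F (q → t): α-rule — add T q, F t.
                ○ open, literals {p=1, q=1, s=1, t=0}.
      branch 2.2 (add T ¬q):
        ○ open, literals {q=0}.
2 branches closed, 11 open.
Each open branch fixes some atoms; the unmentioned ones are free. Counting distinct full assignments: branch {p=1, r=1, t=1} (q, s) contributes 4 new; branch {p=1, r=0, t=0} (q, s) contributes 4 new; branch {p=0, t=0} (q, r, s) contributes 8 new; branch {p=0, r=1, t=0} (q, s) contributes 0 new; branch {p=0, q=1, s=0, t=0} (r) contributes 0 new; branch {p=0, q=0, s=1} (r, t) contributes 2 new; branch {p=0, s=1, t=1} (q, r) contributes 2 new; branch {p=1, q=0, s=0} (r, t) contributes 2 new; branch {p=1, s=0, t=1} (q, r) contributes 1 new; branch {p=1, q=1, s=1, t=0} (r) contributes 1 new; branch {q=0} (p, r, s, t) contributes 4 new. Total: 28.

28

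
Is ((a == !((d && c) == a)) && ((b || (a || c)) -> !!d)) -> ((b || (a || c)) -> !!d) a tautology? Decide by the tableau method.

Valid

Assume the negation and expand:
Initial set: {!(((a == !((d && c) == a)) && ((b || (a || c)) -> !!d)) -> ((b || (a || c)) -> !!d))}.
!(((a == !((d && c) == a)) && ((b || (a || c)) -> !!d)) -> ((b || (a || c)) -> !!d)): α-rule — add ((a == !((d && c) == a)) && ((b || (a || c)) -> !!d)), !((b || (a || c)) -> !!d).
((a == !((d && c) == a)) && ((b || (a || c)) -> !!d)): α-rule — add (a == !((d && c) == a)), ((b || (a || c)) -> !!d).
!((b || (a || c)) -> !!d): α-rule — add (b || (a || c)), !!!d.
!!!d: drop double negation, giving !d.
(a == !((d && c) == a)): β-rule — branch into a, !((d && c) == a)  //  !a, !!((d && c) == a).
  branch 1 (add a, !((d && c) == a)):
    ((b || (a || c)) -> !!d): β-rule — branch into !(b || (a || c))  //  !!d.
      branch 1.1 (add !(b || (a || c))):
        !(b || (a || c)): α-rule — add !b, !(a || c).
        !(a || c): α-rule — add !a, !c.
        × closes — contains both a and !a.
      branch 1.2 (add !!d):
        !!d: drop double negation, giving d.
        × closes — contains both d and !d.
  branch 2 (add !a, !!((d && c) == a)):
    ((b || (a || c)) -> !!d): β-rule — branch into !(b || (a || c))  //  !!d.
      branch 2.1 (add !(b || (a || c))):
        !(b || (a || c)): α-rule — add !b, !(a || c).
        !(a || c): α-rule — add !a, !c.
        (b || (a || c)): β-rule — branch into b  //  (a || c).
          branch 2.1.1 (add b):
            × closes — contains both b and !b.
          branch 2.1.2 (add (a || c)):
            !!((d && c) == a): β-rule — branch into (d && c), a  //  !(d && c), !a.
              branch 2.1.2.1 (add (d && c), a):
                × closes — contains both a and !a.
              branch 2.1.2.2 (add !(d && c), !a):
                (a || c): β-rule — branch into a  //  c.
                  branch 2.1.2.2.1 (add a):
                    × closes — contains both a and !a.
                  branch 2.1.2.2.2 (add c):
                    × closes — contains both c and !c.
      branch 2.2 (add !!d):
        !!d: drop double negation, giving d.
        × closes — contains both d and !d.
All 7 branches close.
Every branch closed, so the negation is unsatisfiable and the formula is valid.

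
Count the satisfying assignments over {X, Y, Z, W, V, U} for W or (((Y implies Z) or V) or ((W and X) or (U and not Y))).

Initial set: {T (W or (((Y implies Z) or V) or ((W and X) or (U and not Y))))}.
T (W or (((Y implies Z) or V) or ((W and X) or (U and not Y)))): β-rule — branch into T W  //  T (((Y implies Z) or V) or ((W and X) or (U and not Y))).
  branch 1 (add T W):
    ○ open, literals {W=true}.
  branch 2 (add T (((Y implies Z) or V) or ((W and X) or (U and not Y)))):
    T (((Y implies Z) or V) or ((W and X) or (U and not Y))): β-rule — branch into T ((Y implies Z) or V)  //  T ((W and X) or (U and not Y)).
      branch 2.1 (add T ((Y implies Z) or V)):
        T ((Y implies Z) or V): β-rule — branch into T (Y implies Z)  //  T V.
          branch 2.1.1 (add T (Y implies Z)):
            T (Y implies Z): β-rule — branch into F Y  //  T Z.
              branch 2.1.1.1 (add F Y):
                ○ open, literals {Y=false}.
              branch 2.1.1.2 (add T Z):
                ○ open, literals {Z=true}.
          branch 2.1.2 (add T V):
            ○ open, literals {V=true}.
      branch 2.2 (add T ((W and X) or (U and not Y))):
        T ((W and X) or (U and not Y)): β-rule — branch into T (W and X)  //  T (U and not Y).
          branch 2.2.1 (add T (W and X)):
            T (W and X): α-rule — add T W, T X.
            ○ open, literals {W=true, X=true}.
          branch 2.2.2 (add T (U and not Y)):
            T (U and not Y): α-rule — add T U, T not Y.
            ○ open, literals {U=true, Y=false}.
0 branches closed, 6 open.
Each open branch fixes some atoms; the unmentioned ones are free. Counting distinct full assignments: branch {W=true} (X, Y, Z, V, U) contributes 32 new; branch {Y=false} (X, Z, W, V, U) contributes 16 new; branch {Z=true} (X, Y, W, V, U) contributes 8 new; branch {V=true} (X, Y, Z, W, U) contributes 4 new; branch {W=true, X=true} (Y, Z, V, U) contributes 0 new; branch {U=true, Y=false} (X, Z, W, V) contributes 0 new. Total: 60.

60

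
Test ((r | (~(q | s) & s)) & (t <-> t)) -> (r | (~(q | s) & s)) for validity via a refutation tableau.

Assume the negation and expand:
Initial set: {~(((r | (~(q | s) & s)) & (t <-> t)) -> (r | (~(q | s) & s)))}.
~(((r | (~(q | s) & s)) & (t <-> t)) -> (r | (~(q | s) & s))): α-rule — add ((r | (~(q | s) & s)) & (t <-> t)), ~(r | (~(q | s) & s)).
((r | (~(q | s) & s)) & (t <-> t)): α-rule — add (r | (~(q | s) & s)), (t <-> t).
~(r | (~(q | s) & s)): α-rule — add ~r, ~(~(q | s) & s).
(r | (~(q | s) & s)): β-rule — branch into r  //  (~(q | s) & s).
  branch 1 (add r):
    × closes — contains both r and ~r.
  branch 2 (add (~(q | s) & s)):
    (~(q | s) & s): α-rule — add ~(q | s), s.
    ~(q | s): α-rule — add ~q, ~s.
    × closes — contains both s and ~s.
All 2 branches close.
Every branch closed, so the negation is unsatisfiable and the formula is valid.

Valid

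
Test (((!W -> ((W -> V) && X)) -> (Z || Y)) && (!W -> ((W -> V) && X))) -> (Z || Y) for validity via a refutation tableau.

Valid

Assume the negation and expand:
Initial set: {!((((!W -> ((W -> V) && X)) -> (Z || Y)) && (!W -> ((W -> V) && X))) -> (Z || Y))}.
!((((!W -> ((W -> V) && X)) -> (Z || Y)) && (!W -> ((W -> V) && X))) -> (Z || Y)): α-rule — add (((!W -> ((W -> V) && X)) -> (Z || Y)) && (!W -> ((W -> V) && X))), !(Z || Y).
(((!W -> ((W -> V) && X)) -> (Z || Y)) && (!W -> ((W -> V) && X))): α-rule — add ((!W -> ((W -> V) && X)) -> (Z || Y)), (!W -> ((W -> V) && X)).
!(Z || Y): α-rule — add !Z, !Y.
((!W -> ((W -> V) && X)) -> (Z || Y)): β-rule — branch into !(!W -> ((W -> V) && X))  //  (Z || Y).
  branch 1 (add !(!W -> ((W -> V) && X))):
    !(!W -> ((W -> V) && X)): α-rule — add !W, !((W -> V) && X).
    (!W -> ((W -> V) && X)): β-rule — branch into !!W  //  ((W -> V) && X).
      branch 1.1 (add !!W):
        × closes — contains both W and !W.
      branch 1.2 (add ((W -> V) && X)):
        ((W -> V) && X): α-rule — add (W -> V), X.
        !((W -> V) && X): β-rule — branch into !(W -> V)  //  !X.
          branch 1.2.1 (add !(W -> V)):
            !(W -> V): α-rule — add W, !V.
            × closes — contains both W and !W.
          branch 1.2.2 (add !X):
            × closes — contains both X and !X.
  branch 2 (add (Z || Y)):
    (!W -> ((W -> V) && X)): β-rule — branch into !!W  //  ((W -> V) && X).
      branch 2.1 (add !!W):
        (Z || Y): β-rule — branch into Z  //  Y.
          branch 2.1.1 (add Z):
            × closes — contains both Z and !Z.
          branch 2.1.2 (add Y):
            × closes — contains both Y and !Y.
      branch 2.2 (add ((W -> V) && X)):
        ((W -> V) && X): α-rule — add (W -> V), X.
        (Z || Y): β-rule — branch into Z  //  Y.
          branch 2.2.1 (add Z):
            × closes — contains both Z and !Z.
          branch 2.2.2 (add Y):
            × closes — contains both Y and !Y.
All 7 branches close.
Every branch closed, so the negation is unsatisfiable and the formula is valid.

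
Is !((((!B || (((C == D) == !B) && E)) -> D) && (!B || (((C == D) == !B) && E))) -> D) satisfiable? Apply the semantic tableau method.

Initial set: {!((((!B || (((C == D) == !B) && E)) -> D) && (!B || (((C == D) == !B) && E))) -> D)}.
!((((!B || (((C == D) == !B) && E)) -> D) && (!B || (((C == D) == !B) && E))) -> D): α-rule — add (((!B || (((C == D) == !B) && E)) -> D) && (!B || (((C == D) == !B) && E))), !D.
(((!B || (((C == D) == !B) && E)) -> D) && (!B || (((C == D) == !B) && E))): α-rule — add ((!B || (((C == D) == !B) && E)) -> D), (!B || (((C == D) == !B) && E)).
((!B || (((C == D) == !B) && E)) -> D): β-rule — branch into !(!B || (((C == D) == !B) && E))  //  D.
  branch 1 (add !(!B || (((C == D) == !B) && E))):
    !(!B || (((C == D) == !B) && E)): α-rule — add !!B, !(((C == D) == !B) && E).
    (!B || (((C == D) == !B) && E)): β-rule — branch into !B  //  (((C == D) == !B) && E).
      branch 1.1 (add !B):
        × closes — contains both B and !B.
      branch 1.2 (add (((C == D) == !B) && E)):
        (((C == D) == !B) && E): α-rule — add ((C == D) == !B), E.
        !(((C == D) == !B) && E): β-rule — branch into !((C == D) == !B)  //  !E.
          branch 1.2.1 (add !((C == D) == !B)):
            ((C == D) == !B): β-rule — branch into (C == D), !B  //  !(C == D), !!B.
              branch 1.2.1.1 (add (C == D), !B):
                × closes — contains both B and !B.
              branch 1.2.1.2 (add !(C == D), !!B):
                !((C == D) == !B): β-rule — branch into (C == D), !!B  //  !(C == D), !B.
                  branch 1.2.1.2.1 (add (C == D), !!B):
                    !(C == D): β-rule — branch into C, !D  //  !C, D.
                      branch 1.2.1.2.1.1 (add C, !D):
                        (C == D): β-rule — branch into C, D  //  !C, !D.
                          branch 1.2.1.2.1.1.1 (add C, D):
                            × closes — contains both D and !D.
                          branch 1.2.1.2.1.1.2 (add !C, !D):
                            × closes — contains both C and !C.
                      branch 1.2.1.2.1.2 (add !C, D):
                        × closes — contains both D and !D.
                  branch 1.2.1.2.2 (add !(C == D), !B):
                    × closes — contains both B and !B.
          branch 1.2.2 (add !E):
            × closes — contains both E and !E.
  branch 2 (add D):
    × closes — contains both D and !D.
All 8 branches close.
Every branch closed; the formula is unsatisfiable.

Unsatisfiable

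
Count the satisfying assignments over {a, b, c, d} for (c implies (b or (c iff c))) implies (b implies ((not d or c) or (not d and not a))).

Initial set: {((c implies (b or (c iff c))) implies (b implies ((not d or c) or (not d and not a))))}.
((c implies (b or (c iff c))) implies (b implies ((not d or c) or (not d and not a)))): β-rule — branch into not (c implies (b or (c iff c)))  //  (b implies ((not d or c) or (not d and not a))).
  branch 1 (add not (c implies (b or (c iff c)))):
    not (c implies (b or (c iff c))): α-rule — add c, not (b or (c iff c)).
    not (b or (c iff c)): α-rule — add not b, not (c iff c).
    not (c iff c): β-rule — branch into c, not c  //  not c, c.
      branch 1.1 (add c, not c):
        × closes — contains both c and not c.
      branch 1.2 (add not c, c):
        × closes — contains both c and not c.
  branch 2 (add (b implies ((not d or c) or (not d and not a)))):
    (b implies ((not d or c) or (not d and not a))): β-rule — branch into not b  //  ((not d or c) or (not d and not a)).
      branch 2.1 (add not b):
        ○ open, literals {b=F}.
      branch 2.2 (add ((not d or c) or (not d and not a))):
        ((not d or c) or (not d and not a)): β-rule — branch into (not d or c)  //  (not d and not a).
          branch 2.2.1 (add (not d or c)):
            (not d or c): β-rule — branch into not d  //  c.
              branch 2.2.1.1 (add not d):
                ○ open, literals {d=F}.
              branch 2.2.1.2 (add c):
                ○ open, literals {c=T}.
          branch 2.2.2 (add (not d and not a)):
            (not d and not a): α-rule — add not d, not a.
            ○ open, literals {a=F, d=F}.
2 branches closed, 4 open.
Each open branch fixes some atoms; the unmentioned ones are free. Counting distinct full assignments: branch {b=F} (a, c, d) contributes 8 new; branch {d=F} (a, b, c) contributes 4 new; branch {c=T} (a, b, d) contributes 2 new; branch {a=F, d=F} (b, c) contributes 0 new. Total: 14.

14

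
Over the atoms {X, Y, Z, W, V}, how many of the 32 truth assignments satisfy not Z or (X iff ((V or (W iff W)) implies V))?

24

Initial set: {(not Z or (X iff ((V or (W iff W)) implies V)))}.
(not Z or (X iff ((V or (W iff W)) implies V))): β-rule — branch into not Z  //  (X iff ((V or (W iff W)) implies V)).
  branch 1 (add not Z):
    ○ open, literals {Z=F}.
  branch 2 (add (X iff ((V or (W iff W)) implies V))):
    (X iff ((V or (W iff W)) implies V)): β-rule — branch into X, ((V or (W iff W)) implies V)  //  not X, not ((V or (W iff W)) implies V).
      branch 2.1 (add X, ((V or (W iff W)) implies V)):
        ((V or (W iff W)) implies V): β-rule — branch into not (V or (W iff W))  //  V.
          branch 2.1.1 (add not (V or (W iff W))):
            not (V or (W iff W)): α-rule — add not V, not (W iff W).
            not (W iff W): β-rule — branch into W, not W  //  not W, W.
              branch 2.1.1.1 (add W, not W):
                × closes — contains both W and not W.
              branch 2.1.1.2 (add not W, W):
                × closes — contains both W and not W.
          branch 2.1.2 (add V):
            ○ open, literals {V=T, X=T}.
      branch 2.2 (add not X, not ((V or (W iff W)) implies V)):
        not ((V or (W iff W)) implies V): α-rule — add (V or (W iff W)), not V.
        (V or (W iff W)): β-rule — branch into V  //  (W iff W).
          branch 2.2.1 (add V):
            × closes — contains both V and not V.
          branch 2.2.2 (add (W iff W)):
            (W iff W): β-rule — branch into W, W  //  not W, not W.
              branch 2.2.2.1 (add W, W):
                ○ open, literals {V=F, W=T, X=F}.
              branch 2.2.2.2 (add not W, not W):
                ○ open, literals {V=F, W=F, X=F}.
3 branches closed, 4 open.
Each open branch fixes some atoms; the unmentioned ones are free. Counting distinct full assignments: branch {Z=F} (X, Y, W, V) contributes 16 new; branch {V=T, X=T} (Y, Z, W) contributes 4 new; branch {V=F, W=T, X=F} (Y, Z) contributes 2 new; branch {V=F, W=F, X=F} (Y, Z) contributes 2 new. Total: 24.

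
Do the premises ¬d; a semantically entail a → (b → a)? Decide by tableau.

Initial set: {¬d; a; ¬(a → (b → a))}.
¬(a → (b → a)): α-rule — add a, ¬(b → a).
¬(b → a): α-rule — add b, ¬a.
× closes — contains both a and ¬a.
All 1 branch closes.
Every branch closed, so the premises entail the conclusion.

Yes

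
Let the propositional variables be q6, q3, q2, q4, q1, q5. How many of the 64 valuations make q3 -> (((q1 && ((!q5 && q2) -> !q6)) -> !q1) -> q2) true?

56

Initial set: {(q3 -> (((q1 && ((!q5 && q2) -> !q6)) -> !q1) -> q2))}.
(q3 -> (((q1 && ((!q5 && q2) -> !q6)) -> !q1) -> q2)): β-rule — branch into !q3  //  (((q1 && ((!q5 && q2) -> !q6)) -> !q1) -> q2).
  branch 1 (add !q3):
    ○ open, literals {q3=false}.
  branch 2 (add (((q1 && ((!q5 && q2) -> !q6)) -> !q1) -> q2)):
    (((q1 && ((!q5 && q2) -> !q6)) -> !q1) -> q2): β-rule — branch into !((q1 && ((!q5 && q2) -> !q6)) -> !q1)  //  q2.
      branch 2.1 (add !((q1 && ((!q5 && q2) -> !q6)) -> !q1)):
        !((q1 && ((!q5 && q2) -> !q6)) -> !q1): α-rule — add (q1 && ((!q5 && q2) -> !q6)), !!q1.
        (q1 && ((!q5 && q2) -> !q6)): α-rule — add q1, ((!q5 && q2) -> !q6).
        ((!q5 && q2) -> !q6): β-rule — branch into !(!q5 && q2)  //  !q6.
          branch 2.1.1 (add !(!q5 && q2)):
            !(!q5 && q2): β-rule — branch into !!q5  //  !q2.
              branch 2.1.1.1 (add !!q5):
                ○ open, literals {q1=true, q5=true}.
              branch 2.1.1.2 (add !q2):
                ○ open, literals {q1=true, q2=false}.
          branch 2.1.2 (add !q6):
            ○ open, literals {q1=true, q6=false}.
      branch 2.2 (add q2):
        ○ open, literals {q2=true}.
0 branches closed, 5 open.
Each open branch fixes some atoms; the unmentioned ones are free. Counting distinct full assignments: branch {q3=false} (q6, q2, q4, q1, q5) contributes 32 new; branch {q1=true, q5=true} (q6, q3, q2, q4) contributes 8 new; branch {q1=true, q2=false} (q6, q3, q4, q5) contributes 4 new; branch {q1=true, q6=false} (q3, q2, q4, q5) contributes 2 new; branch {q2=true} (q6, q3, q4, q1, q5) contributes 10 new. Total: 56.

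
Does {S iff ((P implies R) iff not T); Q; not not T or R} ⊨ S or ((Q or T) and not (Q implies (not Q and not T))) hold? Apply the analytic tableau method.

Initial set: {T (S iff ((P implies R) iff not T)); T Q; T (not not T or R); F (S or ((Q or T) and not (Q implies (not Q and not T))))}.
F (S or ((Q or T) and not (Q implies (not Q and not T)))): α-rule — add F S, F ((Q or T) and not (Q implies (not Q and not T))).
T (S iff ((P implies R) iff not T)): β-rule — branch into T S, T ((P implies R) iff not T)  //  F S, F ((P implies R) iff not T).
  branch 1 (add T S, T ((P implies R) iff not T)):
    × closes — contains both S and not S.
  branch 2 (add F S, F ((P implies R) iff not T)):
    T (not not T or R): β-rule — branch into T not not T  //  T R.
      branch 2.1 (add T not not T):
        T not not T: drop double negation, giving T T.
        F ((Q or T) and not (Q implies (not Q and not T))): β-rule — branch into F (Q or T)  //  F not (Q implies (not Q and not T)).
          branch 2.1.1 (add F (Q or T)):
            F (Q or T): α-rule — add F Q, F T.
            × closes — contains both Q and not Q.
          branch 2.1.2 (add F not (Q implies (not Q and not T))):
            F ((P implies R) iff not T): β-rule — branch into T (P implies R), F not T  //  F (P implies R), T not T.
              branch 2.1.2.1 (add T (P implies R), F not T):
                F not (Q implies (not Q and not T)): β-rule — branch into F Q  //  T (not Q and not T).
                  branch 2.1.2.1.1 (add F Q):
                    × closes — contains both Q and not Q.
                  branch 2.1.2.1.2 (add T (not Q and not T)):
                    T (not Q and not T): α-rule — add T not Q, T not T.
                    × closes — contains both Q and not Q.
              branch 2.1.2.2 (add F (P implies R), T not T):
                × closes — contains both T and not T.
      branch 2.2 (add T R):
        F ((Q or T) and not (Q implies (not Q and not T))): β-rule — branch into F (Q or T)  //  F not (Q implies (not Q and not T)).
          branch 2.2.1 (add F (Q or T)):
            F (Q or T): α-rule — add F Q, F T.
            × closes — contains both Q and not Q.
          branch 2.2.2 (add F not (Q implies (not Q and not T))):
            F ((P implies R) iff not T): β-rule — branch into T (P implies R), F not T  //  F (P implies R), T not T.
              branch 2.2.2.1 (add T (P implies R), F not T):
                F not (Q implies (not Q and not T)): β-rule — branch into F Q  //  T (not Q and not T).
                  branch 2.2.2.1.1 (add F Q):
                    × closes — contains both Q and not Q.
                  branch 2.2.2.1.2 (add T (not Q and not T)):
                    T (not Q and not T): α-rule — add T not Q, T not T.
                    × closes — contains both Q and not Q.
              branch 2.2.2.2 (add F (P implies R), T not T):
                F (P implies R): α-rule — add T P, F R.
                × closes — contains both R and not R.
All 9 branches close.
Every branch closed, so the premises entail the conclusion.

Yes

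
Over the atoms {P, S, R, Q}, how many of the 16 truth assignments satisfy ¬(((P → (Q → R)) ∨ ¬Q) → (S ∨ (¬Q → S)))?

4

Initial set: {T ¬(((P → (Q → R)) ∨ ¬Q) → (S ∨ (¬Q → S)))}.
T ¬(((P → (Q → R)) ∨ ¬Q) → (S ∨ (¬Q → S))): α-rule — add T ((P → (Q → R)) ∨ ¬Q), F (S ∨ (¬Q → S)).
F (S ∨ (¬Q → S)): α-rule — add F S, F (¬Q → S).
F (¬Q → S): α-rule — add T ¬Q, F S.
T ((P → (Q → R)) ∨ ¬Q): β-rule — branch into T (P → (Q → R))  //  T ¬Q.
  branch 1 (add T (P → (Q → R))):
    T (P → (Q → R)): β-rule — branch into F P  //  T (Q → R).
      branch 1.1 (add F P):
        ○ open, literals {P=F, Q=F, S=F}.
      branch 1.2 (add T (Q → R)):
        T (Q → R): β-rule — branch into F Q  //  T R.
          branch 1.2.1 (add F Q):
            ○ open, literals {Q=F, S=F}.
          branch 1.2.2 (add T R):
            ○ open, literals {Q=F, R=T, S=F}.
  branch 2 (add T ¬Q):
    ○ open, literals {Q=F, S=F}.
0 branches closed, 4 open.
Each open branch fixes some atoms; the unmentioned ones are free. Counting distinct full assignments: branch {P=F, Q=F, S=F} (R) contributes 2 new; branch {Q=F, S=F} (P, R) contributes 2 new; branch {Q=F, R=T, S=F} (P) contributes 0 new; branch {Q=F, S=F} (P, R) contributes 0 new. Total: 4.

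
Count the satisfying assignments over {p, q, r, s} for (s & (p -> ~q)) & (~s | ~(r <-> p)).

3

Initial set: {((s & (p -> ~q)) & (~s | ~(r <-> p)))}.
((s & (p -> ~q)) & (~s | ~(r <-> p))): α-rule — add (s & (p -> ~q)), (~s | ~(r <-> p)).
(s & (p -> ~q)): α-rule — add s, (p -> ~q).
(~s | ~(r <-> p)): β-rule — branch into ~s  //  ~(r <-> p).
  branch 1 (add ~s):
    × closes — contains both s and ~s.
  branch 2 (add ~(r <-> p)):
    (p -> ~q): β-rule — branch into ~p  //  ~q.
      branch 2.1 (add ~p):
        ~(r <-> p): β-rule — branch into r, ~p  //  ~r, p.
          branch 2.1.1 (add r, ~p):
            ○ open, literals {p=F, r=T, s=T}.
          branch 2.1.2 (add ~r, p):
            × closes — contains both p and ~p.
      branch 2.2 (add ~q):
        ~(r <-> p): β-rule — branch into r, ~p  //  ~r, p.
          branch 2.2.1 (add r, ~p):
            ○ open, literals {p=F, q=F, r=T, s=T}.
          branch 2.2.2 (add ~r, p):
            ○ open, literals {p=T, q=F, r=F, s=T}.
2 branches closed, 3 open.
Each open branch fixes some atoms; the unmentioned ones are free. Counting distinct full assignments: branch {p=F, r=T, s=T} (q) contributes 2 new; branch {p=F, q=F, r=T, s=T} (none free) contributes 0 new; branch {p=T, q=F, r=F, s=T} (none free) contributes 1 new. Total: 3.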